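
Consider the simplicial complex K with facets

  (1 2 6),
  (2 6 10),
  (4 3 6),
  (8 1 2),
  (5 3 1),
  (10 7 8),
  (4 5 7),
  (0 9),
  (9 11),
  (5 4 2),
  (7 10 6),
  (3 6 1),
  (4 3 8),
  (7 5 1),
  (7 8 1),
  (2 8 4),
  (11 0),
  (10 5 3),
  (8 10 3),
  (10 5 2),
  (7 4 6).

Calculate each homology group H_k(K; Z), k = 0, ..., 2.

H_0 ≅ Z^2,  H_1 ≅ Z^3,  H_2 ≅ Z.

We work with the vertex ordering 0 < 1 < 2 < 3 < 4 < 5 < 6 < 7 < 8 < 9 < 10 < 11. The simplices of K, each written with vertices in increasing order, are:

  0-simplices (12): [0], [1], [2], [3], [4], [5], [6], [7], [8], [9], [10], [11]
  1-simplices (30): (30 of them)
  2-simplices (18): (18 of them)

giving chain groups C_0 ≅ Z^12, C_1 ≅ Z^30, C_2 ≅ Z^18.

∂_1: C_1 → C_0 sends each edge [p,q] (with p < q) to q − p. For instance
  ∂[4,7] = [7] − [4].
This gives a 12×30 integer matrix of rank 10; reducing to Smith normal form yields diagonal entries (1,1,1,1,1,1,1,1,1,1).

Boundary ∂_2: C_2 → C_1 acts by ∂[p,q,r] = [q,r] − [p,r] + [p,q]. For instance
  ∂[1,3,5] = [3,5] − [1,5] + [1,3],
  ∂[3,5,10] = [5,10] − [3,10] + [3,5].
The 30×18 boundary matrix has rank 17 and Smith normal form diag(1,1,1,1,1,1,1,1,1,1,1,1,1,1,1,1,1).

Now H_k = ker ∂_k / im ∂_{k+1}, so:

  H_0: rank C_0 − rank ∂_1 = 12 − 10 = 2, and the invariant factors of ∂_1 are all 1, so H_0 = Z^2.
  H_1: rank ker ∂_1 − rank ∂_2 = (30 − 10) − 17 = 3, and the invariant factors of ∂_2 are all 1, so H_1 = Z^3.
  H_2: rank ker ∂_2 − rank ∂_3 = (18 − 17) − 0 = 1, and there is no ∂_3, so H_2 = Z.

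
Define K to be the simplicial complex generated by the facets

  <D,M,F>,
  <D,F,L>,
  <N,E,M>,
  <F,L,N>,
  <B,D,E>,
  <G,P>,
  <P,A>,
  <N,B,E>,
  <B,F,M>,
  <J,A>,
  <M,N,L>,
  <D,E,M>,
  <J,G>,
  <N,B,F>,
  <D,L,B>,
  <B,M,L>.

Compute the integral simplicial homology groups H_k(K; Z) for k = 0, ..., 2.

H_0 = Z^2,  H_1 = Z ⊕ Z/2,  H_2 = 0.

Order the vertices as A < B < D < E < F < G < J < L < M < N < P. Listing each simplex with vertices in this order, K has dimension 2 with simplices:

  0-simplices (11): A, B, D, E, F, G, J, L, M, N, P
  1-simplices (22): AJ, AP, BD, BE, BF, BL, BM, BN, DE, DF, DL, DM, EM, EN, FL, FM, FN, GJ, GP, LM, LN, MN
  2-simplices (12): BDE, BDL, BEN, BFM, BFN, BLM, DEM, DFL, DFM, EMN, FLN, LMN

Hence C_0 ≅ Z^11, C_1 ≅ Z^22, C_2 ≅ Z^12.

∂_1: C_1 → C_0 sends each edge [p,q] (with p < q) to q − p.
This gives a 11×22 integer matrix of rank 9; reducing to Smith normal form yields diagonal entries (1,1,1,1,1,1,1,1,1).

∂_2: C_2 → C_1 acts by ∂[p,q,r] = [q,r] − [p,r] + [p,q]. For instance
  ∂BLM = LM − BM + BL,
  ∂BDE = DE − BE + BD.
As a 22×12 matrix over Z this has rank 12, with invariant factors (1,1,1,1,1,1,1,1,1,1,1,2).

Computing H_k = (kernel of ∂_k) / (image of ∂_{k+1}):

  H_0: rank C_0 − rank ∂_1 = 11 − 9 = 2, and the invariant factors of ∂_1 are all 1, so H_0 = Z^2.
  H_1: rank ker ∂_1 − rank ∂_2 = (22 − 9) − 12 = 1, and ∂_2 has invariant factor 2 > 1, so H_1 = Z ⊕ Z/2.
  H_2: rank ker ∂_2 − rank ∂_3 = (12 − 12) − 0 = 0, and there is no ∂_3, so H_2 = 0.

As a check, the Euler characteristic is 11 − 22 + 12 = 1, which agrees with 2 − 1 + 0 = 1.
(K is a triangulation of the disjoint union of the circle S^1 and the real projective plane RP^2.)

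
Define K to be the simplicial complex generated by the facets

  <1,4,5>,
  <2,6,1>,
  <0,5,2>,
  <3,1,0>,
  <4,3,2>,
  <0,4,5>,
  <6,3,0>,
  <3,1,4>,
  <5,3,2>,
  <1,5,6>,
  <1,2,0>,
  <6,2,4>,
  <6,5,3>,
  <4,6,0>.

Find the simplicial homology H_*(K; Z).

H_0 ≅ Z,  H_1 ≅ Z^2,  H_2 ≅ Z.

We work with the vertex ordering 0 < 1 < 2 < 3 < 4 < 5 < 6. The simplices of K, each written with vertices in increasing order, are:

  0-simplices (7): [0], [1], [2], [3], [4], [5], [6]
  1-simplices (21): [0,1], [0,2], [0,3], [0,4], [0,5], [0,6], [1,2], [1,3], [1,4], [1,5], [1,6], [2,3], [2,4], [2,5], [2,6], [3,4], [3,5], [3,6], [4,5], [4,6], [5,6]
  2-simplices (14): [0,1,2], [0,1,3], [0,2,5], [0,3,6], [0,4,5], [0,4,6], [1,2,6], [1,3,4], [1,4,5], [1,5,6], [2,3,4], [2,3,5], [2,4,6], [3,5,6]

so the chain groups are C_0 ≅ Z^7, C_1 ≅ Z^21, C_2 ≅ Z^14.

∂_1: C_1 → C_0 is given by ∂[p,q] = [q] − [p].
This gives a 7×21 integer matrix of rank 6; reducing to Smith normal form yields diagonal entries (1,1,1,1,1,1).

The boundary map ∂_2: C_2 → C_1 acts by ∂[p,q,r] = [q,r] − [p,r] + [p,q]. For instance
  ∂[0,2,5] = [2,5] − [0,5] + [0,2],
  ∂[2,3,5] = [3,5] − [2,5] + [2,3].
The resulting 21×14 matrix has rank 13, and its Smith normal form has invariant factors (1,1,1,1,1,1,1,1,1,1,1,1,1).

Computing H_k = (kernel of ∂_k) / (image of ∂_{k+1}):

  H_0: rank C_0 − rank ∂_1 = 7 − 6 = 1, and the invariant factors of ∂_1 are all 1, so H_0 = Z.
  H_1: rank ker ∂_1 − rank ∂_2 = (21 − 6) − 13 = 2, and the invariant factors of ∂_2 are all 1, so H_1 = Z^2.
  H_2: rank ker ∂_2 − rank ∂_3 = (14 − 13) − 0 = 1, and there is no ∂_3, so H_2 = Z.

As a check, the Euler characteristic is 7 − 21 + 14 = 0, which agrees with 1 − 2 + 1 = 0.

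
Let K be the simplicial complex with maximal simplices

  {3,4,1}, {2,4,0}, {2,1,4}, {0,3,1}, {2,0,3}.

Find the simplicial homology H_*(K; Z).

H_0 = Z,  H_1 = Z,  H_2 = 0.

Take the total order 0 < 1 < 2 < 3 < 4 on the vertex set. Then K (dimension 2) consists of the simplices:

  0-simplices (5): [0], [1], [2], [3], [4]
  1-simplices (10): [0,1], [0,2], [0,3], [0,4], [1,2], [1,3], [1,4], [2,3], [2,4], [3,4]
  2-simplices (5): [0,1,3], [0,2,3], [0,2,4], [1,2,4], [1,3,4]

giving chain groups C_0 ≅ Z^5, C_1 ≅ Z^10, C_2 ≅ Z^5.

∂_1: C_1 → C_0 maps an edge to its endpoints' difference, ∂[p,q] = q − p.
This gives a 5×10 integer matrix of rank 4; reducing to Smith normal form yields diagonal entries (1,1,1,1).

Boundary ∂_2: C_2 → C_1 sends each 2-simplex [p,q,r] to [q,r] − [p,r] + [p,q]. For instance
  ∂[0,2,3] = [2,3] − [0,3] + [0,2],
  ∂[0,2,4] = [2,4] − [0,4] + [0,2].
This gives a 10×5 integer matrix of rank 5; reducing to Smith normal form yields diagonal entries (1,1,1,1,1).

Computing H_k = (kernel of ∂_k) / (image of ∂_{k+1}):

  H_0: rank C_0 − rank ∂_1 = 5 − 4 = 1, and the invariant factors of ∂_1 are all 1, so H_0 ≅ Z.
  H_1: rank ker ∂_1 − rank ∂_2 = (10 − 4) − 5 = 1, and the invariant factors of ∂_2 are all 1, so H_1 ≅ Z.
  H_2: rank ker ∂_2 − rank ∂_3 = (5 − 5) − 0 = 0, and there is no ∂_3, so H_2 ≅ 0.

(K is a triangulation of the Möbius band.)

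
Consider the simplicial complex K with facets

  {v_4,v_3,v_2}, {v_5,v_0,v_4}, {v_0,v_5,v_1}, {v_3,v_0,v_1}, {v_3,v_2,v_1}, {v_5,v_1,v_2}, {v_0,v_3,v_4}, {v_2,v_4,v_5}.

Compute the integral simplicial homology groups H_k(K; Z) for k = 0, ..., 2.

Order the vertices as v_0 < v_1 < v_2 < v_3 < v_4 < v_5. Listing each simplex with vertices in this order, K has dimension 2 with simplices:

  0-simplices (6): [v_0], [v_1], [v_2], [v_3], [v_4], [v_5]
  1-simplices (12): [v_0,v_1], [v_0,v_3], [v_0,v_4], [v_0,v_5], [v_1,v_2], [v_1,v_3], [v_1,v_5], [v_2,v_3], [v_2,v_4], [v_2,v_5], [v_3,v_4], [v_4,v_5]
  2-simplices (8): [v_0,v_1,v_3], [v_0,v_1,v_5], [v_0,v_3,v_4], [v_0,v_4,v_5], [v_1,v_2,v_3], [v_1,v_2,v_5], [v_2,v_3,v_4], [v_2,v_4,v_5]

so the chain groups are C_0 ≅ Z^6, C_1 ≅ Z^12, C_2 ≅ Z^8.

∂_1: C_1 → C_0 is given by ∂[p,q] = [q] − [p].
The 6×12 boundary matrix has rank 5 and Smith normal form diag(1,1,1,1,1).

∂_2: C_2 → C_1 sends each 2-simplex [p,q,r] to [q,r] − [p,r] + [p,q]. For instance
  ∂[v_1,v_2,v_3] = [v_2,v_3] − [v_1,v_3] + [v_1,v_2],
  ∂[v_2,v_3,v_4] = [v_3,v_4] − [v_2,v_4] + [v_2,v_3].
As a 12×8 matrix over Z this has rank 7, with invariant factors (1,1,1,1,1,1,1).

Now H_k = ker ∂_k / im ∂_{k+1}, so:

  H_0: rank C_0 − rank ∂_1 = 6 − 5 = 1, and the invariant factors of ∂_1 are all 1, so H_0 ≅ Z.
  H_1: rank ker ∂_1 − rank ∂_2 = (12 − 5) − 7 = 0, and the invariant factors of ∂_2 are all 1, so H_1 ≅ 0.
  H_2: rank ker ∂_2 − rank ∂_3 = (8 − 7) − 0 = 1, and there is no ∂_3, so H_2 ≅ Z.

As a check, the Euler characteristic is 6 − 12 + 8 = 2, which agrees with 1 − 0 + 1 = 2.
(K is a triangulation of the 2-sphere S^2.)

H_0 = Z,  H_1 = 0,  H_2 = Z.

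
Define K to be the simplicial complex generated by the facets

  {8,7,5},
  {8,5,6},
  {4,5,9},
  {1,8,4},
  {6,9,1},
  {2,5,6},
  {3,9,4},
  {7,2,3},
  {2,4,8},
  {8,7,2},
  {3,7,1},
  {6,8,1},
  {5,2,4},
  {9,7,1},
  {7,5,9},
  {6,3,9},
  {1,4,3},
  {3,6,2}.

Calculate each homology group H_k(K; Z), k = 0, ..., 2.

H_0 ≅ Z,  H_1 ≅ Z ⊕ Z_2,  H_2 = 0.

K has 9 vertices, 27 edges, 18 triangles.
rank ∂_0 = 0, rank ∂_1 = 8 ⇒ b_0 = 9 − 0 − 8 = 1; all invariant factors of ∂_1 are 1 so no torsion. So H_0 = Z.
rank ∂_1 = 8, rank ∂_2 = 18 ⇒ b_1 = 27 − 8 − 18 = 1; ∂_2 has invariant factor(s) [2] giving torsion. So H_1 = Z ⊕ Z_2.
rank ∂_2 = 18, rank ∂_3 = 0 ⇒ b_2 = 18 − 18 − 0 = 0. So H_2 = 0.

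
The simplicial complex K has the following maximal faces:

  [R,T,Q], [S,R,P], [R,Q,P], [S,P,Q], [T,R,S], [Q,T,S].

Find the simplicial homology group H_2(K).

We work with the vertex ordering P < Q < R < S < T. The simplices of K, each written with vertices in increasing order, are:

  0-simplices (5): P, Q, R, S, T
  1-simplices (9): PQ, PR, PS, QR, QS, QT, RS, RT, ST
  2-simplices (6): PQR, PQS, PRS, QRT, QST, RST

so the chain groups are C_0 ≅ Z^5, C_1 ≅ Z^9, C_2 ≅ Z^6.

∂_1: C_1 → C_0 maps an edge to its endpoints' difference, ∂[p,q] = q − p.
As a 5×9 matrix over Z this has rank 4, with invariant factors (1,1,1,1).

Boundary ∂_2: C_2 → C_1 sends each 2-simplex [p,q,r] to [q,r] − [p,r] + [p,q]. For instance
  ∂PQS = QS − PS + PQ,
  ∂PRS = RS − PS + PR.
The 9×6 boundary matrix has rank 5 and Smith normal form diag(1,1,1,1,1).

From H_k ≅ ker(∂_k) / im(∂_{k+1}) we obtain:

  H_2: rank ker ∂_2 − rank ∂_3 = (6 − 5) − 0 = 1, and there is no ∂_3, so H_2 = Z.

H_2 = Z.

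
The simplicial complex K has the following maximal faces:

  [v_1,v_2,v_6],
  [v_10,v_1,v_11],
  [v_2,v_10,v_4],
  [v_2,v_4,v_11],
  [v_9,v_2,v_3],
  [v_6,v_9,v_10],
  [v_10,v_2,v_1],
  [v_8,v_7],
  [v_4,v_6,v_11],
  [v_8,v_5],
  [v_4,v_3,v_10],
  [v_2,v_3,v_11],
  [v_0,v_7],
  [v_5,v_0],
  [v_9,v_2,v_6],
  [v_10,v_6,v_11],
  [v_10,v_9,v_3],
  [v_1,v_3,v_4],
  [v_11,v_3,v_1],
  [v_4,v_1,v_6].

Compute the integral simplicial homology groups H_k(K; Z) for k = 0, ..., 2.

H_0 ≅ Z^2,  H_1 ≅ Z^3,  H_2 ≅ Z.

Take the total order v_0 < v_1 < v_2 < v_3 < v_4 < v_5 < v_6 < v_7 < v_8 < v_9 < v_10 < v_11 on the vertex set. Then K (dimension 2) consists of the simplices:

  0-simplices (12): [v_0], [v_1], [v_2], [v_3], [v_4], [v_5], [v_6], [v_7], [v_8], [v_9], [v_10], [v_11]
  1-simplices (28): (28 of them)
  2-simplices (16): (16 of them)

Hence C_0 ≅ Z^12, C_1 ≅ Z^28, C_2 ≅ Z^16.

Boundary ∂_1: C_1 → C_0 sends each edge [p,q] (with p < q) to q − p.
As a 12×28 matrix over Z this has rank 10, with invariant factors (1,1,1,1,1,1,1,1,1,1).

∂_2: C_2 → C_1 sends each 2-simplex [p,q,r] to [q,r] − [p,r] + [p,q]. For instance
  ∂[v_1,v_10,v_11] = [v_10,v_11] − [v_1,v_11] + [v_1,v_10],
  ∂[v_2,v_3,v_11] = [v_3,v_11] − [v_2,v_11] + [v_2,v_3].
The resulting 28×16 matrix has rank 15, and its Smith normal form has invariant factors (1,1,1,1,1,1,1,1,1,1,1,1,1,1,1).

Reading off H_k = ker ∂_k / im ∂_{k+1}:

  H_0: rank C_0 − rank ∂_1 = 12 − 10 = 2, and the invariant factors of ∂_1 are all 1, so H_0 ≅ Z^2.
  H_1: rank ker ∂_1 − rank ∂_2 = (28 − 10) − 15 = 3, and the invariant factors of ∂_2 are all 1, so H_1 ≅ Z^3.
  H_2: rank ker ∂_2 − rank ∂_3 = (16 − 15) − 0 = 1, and there is no ∂_3, so H_2 ≅ Z.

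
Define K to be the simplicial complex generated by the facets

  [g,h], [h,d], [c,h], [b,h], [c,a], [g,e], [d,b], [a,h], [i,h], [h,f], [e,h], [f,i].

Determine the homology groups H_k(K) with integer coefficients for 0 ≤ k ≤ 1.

H_0 = Z,  H_1 = Z^4.

We work with the vertex ordering a < b < c < d < e < f < g < h < i. The simplices of K, each written with vertices in increasing order, are:

  0-simplices (9): a, b, c, d, e, f, g, h, i
  1-simplices (12): ac, ah, bd, bh, ch, dh, eg, eh, fh, fi, gh, hi

so the chain groups are C_0 ≅ Z^9, C_1 ≅ Z^12.

The boundary map ∂_1: C_1 → C_0 maps an edge to its endpoints' difference, ∂[p,q] = q − p.
This gives a 9×12 integer matrix of rank 8; reducing to Smith normal form yields diagonal entries (1,1,1,1,1,1,1,1).

Now H_k = ker ∂_k / im ∂_{k+1}, so:

  H_0: rank C_0 − rank ∂_1 = 9 − 8 = 1, and the invariant factors of ∂_1 are all 1, so H_0 = Z.
  H_1: rank ker ∂_1 − rank ∂_2 = (12 − 8) − 0 = 4, and there is no ∂_2, so H_1 = Z^4.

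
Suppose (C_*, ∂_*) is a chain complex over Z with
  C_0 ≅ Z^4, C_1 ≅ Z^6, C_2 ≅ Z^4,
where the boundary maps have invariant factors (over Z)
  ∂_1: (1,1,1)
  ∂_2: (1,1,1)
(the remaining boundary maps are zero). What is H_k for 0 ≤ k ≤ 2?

H_0 = Z,  H_1 = 0,  H_2 = Z.

H_0: b_0 = 4 − 0 − 3 = 1; torsion from ∂_1 factors > 1: none. So H_0 = Z.
H_1: b_1 = 6 − 3 − 3 = 0; torsion from ∂_2 factors > 1: none. So H_1 = 0.
H_2: b_2 = 4 − 3 − 0 = 1; torsion from ∂_3 factors > 1: none. So H_2 = Z.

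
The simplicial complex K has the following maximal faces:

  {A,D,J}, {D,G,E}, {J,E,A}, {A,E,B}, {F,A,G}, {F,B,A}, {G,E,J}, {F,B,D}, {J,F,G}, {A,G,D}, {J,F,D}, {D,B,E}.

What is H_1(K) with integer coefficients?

H_1 ≅ Z/2Z.

Fix the vertex order A < B < D < E < F < G < J and write every simplex with vertices in increasing order. Then dim K = 2 and the simplices of K are:

  0-simplices (7): A, B, D, E, F, G, J
  1-simplices (18): AB, AD, AE, AF, AG, AJ, BD, BE, BF, DE, DF, DG, DJ, EG, EJ, FG, FJ, GJ
  2-simplices (12): ABE, ABF, ADG, ADJ, AEJ, AFG, BDE, BDF, DEG, DFJ, EGJ, FGJ

Hence C_0 ≅ Z^7, C_1 ≅ Z^18, C_2 ≅ Z^12.

∂_1: C_1 → C_0 maps an edge to its endpoints' difference, ∂[p,q] = q − p. For instance
  ∂GJ = J − G.
The resulting 7×18 matrix has rank 6, and its Smith normal form has invariant factors (1,1,1,1,1,1).

The boundary map ∂_2: C_2 → C_1 acts by ∂[p,q,r] = [q,r] − [p,r] + [p,q]. For instance
  ∂DEG = EG − DG + DE,
  ∂ABE = BE − AE + AB.
This gives a 18×12 integer matrix of rank 12; reducing to Smith normal form yields diagonal entries (1,1,1,1,1,1,1,1,1,1,1,2).

From H_k ≅ ker(∂_k) / im(∂_{k+1}) we obtain:

  H_1: rank ker ∂_1 − rank ∂_2 = (18 − 6) − 12 = 0, and ∂_2 has invariant factor 2 > 1, so H_1 ≅ Z/2Z.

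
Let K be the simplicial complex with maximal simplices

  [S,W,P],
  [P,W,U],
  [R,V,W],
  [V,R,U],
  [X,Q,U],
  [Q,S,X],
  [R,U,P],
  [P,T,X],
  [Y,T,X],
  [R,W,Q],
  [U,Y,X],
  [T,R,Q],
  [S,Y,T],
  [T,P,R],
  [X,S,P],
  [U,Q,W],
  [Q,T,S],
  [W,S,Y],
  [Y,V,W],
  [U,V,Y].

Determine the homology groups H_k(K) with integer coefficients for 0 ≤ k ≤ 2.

Take the total order P < Q < R < S < T < U < V < W < X < Y on the vertex set. Then K (dimension 2) consists of the simplices:

  0-simplices (10): P, Q, R, S, T, U, V, W, X, Y
  1-simplices (30): PR, PS, PT, PU, PW, PX, QR, QS, QT, QU, QW, QX, RT, RU, RV, RW, ST, SW, SX, SY, TX, TY, UV, UW, UX, UY, VW, VY, WY, XY
  2-simplices (20): PRT, PRU, PSW, PSX, PTX, PUW, QRT, QRW, QST, QSX, QUW, QUX, RUV, RVW, STY, SWY, TXY, UVY, UXY, VWY

Hence C_0 ≅ Z^10, C_1 ≅ Z^30, C_2 ≅ Z^20.

The boundary map ∂_1: C_1 → C_0 is given by ∂[p,q] = [q] − [p].
This gives a 10×30 integer matrix of rank 9; reducing to Smith normal form yields diagonal entries (1,1,1,1,1,1,1,1,1).

∂_2: C_2 → C_1 acts by ∂[p,q,r] = [q,r] − [p,r] + [p,q]. For instance
  ∂QRT = RT − QT + QR,
  ∂SWY = WY − SY + SW.
The resulting 30×20 matrix has rank 20, and its Smith normal form has invariant factors (1,1,1,1,1,1,1,1,1,1,1,1,1,1,1,1,1,1,1,2).

From H_k ≅ ker(∂_k) / im(∂_{k+1}) we obtain:

  H_0: rank C_0 − rank ∂_1 = 10 − 9 = 1, and the invariant factors of ∂_1 are all 1, so H_0 = Z.
  H_1: rank ker ∂_1 − rank ∂_2 = (30 − 9) − 20 = 1, and ∂_2 has invariant factor 2 > 1, so H_1 = Z ⊕ Z/2Z.
  H_2: rank ker ∂_2 − rank ∂_3 = (20 − 20) − 0 = 0, and there is no ∂_3, so H_2 = 0.

H_0 = Z,  H_1 = Z ⊕ Z/2Z,  H_2 = 0.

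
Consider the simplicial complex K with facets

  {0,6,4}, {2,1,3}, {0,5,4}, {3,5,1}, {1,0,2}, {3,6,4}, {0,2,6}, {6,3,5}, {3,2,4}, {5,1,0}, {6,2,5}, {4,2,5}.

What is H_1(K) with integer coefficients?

Take the total order 0 < 1 < 2 < 3 < 4 < 5 < 6 on the vertex set. Then K (dimension 2) consists of the simplices:

  0-simplices (7): [0], [1], [2], [3], [4], [5], [6]
  1-simplices (18): [0,1], [0,2], [0,4], [0,5], [0,6], [1,2], [1,3], [1,5], [2,3], [2,4], [2,5], [2,6], [3,4], [3,5], [3,6], [4,5], [4,6], [5,6]
  2-simplices (12): [0,1,2], [0,1,5], [0,2,6], [0,4,5], [0,4,6], [1,2,3], [1,3,5], [2,3,4], [2,4,5], [2,5,6], [3,4,6], [3,5,6]

Hence C_0 ≅ Z^7, C_1 ≅ Z^18, C_2 ≅ Z^12.

Boundary ∂_1: C_1 → C_0 maps an edge to its endpoints' difference, ∂[p,q] = q − p. For instance
  ∂[3,5] = [5] − [3].
The resulting 7×18 matrix has rank 6, and its Smith normal form has invariant factors (1,1,1,1,1,1).

Boundary ∂_2: C_2 → C_1 sends each 2-simplex [p,q,r] to [q,r] − [p,r] + [p,q]. For instance
  ∂[0,1,2] = [1,2] − [0,2] + [0,1],
  ∂[1,3,5] = [3,5] − [1,5] + [1,3].
The resulting 18×12 matrix has rank 12, and its Smith normal form has invariant factors (1,1,1,1,1,1,1,1,1,1,1,2).

Computing H_k = (kernel of ∂_k) / (image of ∂_{k+1}):

  H_1: rank ker ∂_1 − rank ∂_2 = (18 − 6) − 12 = 0, and ∂_2 has invariant factor 2 > 1, so H_1 ≅ Z/2Z.

H_1 = Z/2Z.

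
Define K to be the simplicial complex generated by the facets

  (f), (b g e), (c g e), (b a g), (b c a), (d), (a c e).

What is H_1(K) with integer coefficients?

H_1 = Z.

K has 7 vertices, 10 edges, 5 triangles.
rank ∂_1 = 4, rank ∂_2 = 5 ⇒ b_1 = 10 − 4 − 5 = 1; all invariant factors of ∂_2 are 1 so no torsion. So H_1 = Z.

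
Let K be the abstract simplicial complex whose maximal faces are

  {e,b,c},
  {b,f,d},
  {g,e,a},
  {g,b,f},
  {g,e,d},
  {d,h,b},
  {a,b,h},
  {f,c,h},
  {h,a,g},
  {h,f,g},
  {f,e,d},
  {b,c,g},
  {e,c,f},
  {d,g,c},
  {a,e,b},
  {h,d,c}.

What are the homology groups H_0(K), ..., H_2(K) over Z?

Take the total order a < b < c < d < e < f < g < h on the vertex set. Then K (dimension 2) consists of the simplices:

  0-simplices (8): a, b, c, d, e, f, g, h
  1-simplices (24): ab, ae, ag, ah, bc, bd, be, bf, bg, bh, cd, ce, cf, cg, ch, de, df, dg, dh, ef, eg, fg, fh, gh
  2-simplices (16): abe, abh, aeg, agh, bce, bcg, bdf, bdh, bfg, cdg, cdh, cef, cfh, def, deg, fgh

Hence C_0 ≅ Z^8, C_1 ≅ Z^24, C_2 ≅ Z^16.

∂_1: C_1 → C_0 is given by ∂[p,q] = [q] − [p].
The 8×24 boundary matrix has rank 7 and Smith normal form diag(1,1,1,1,1,1,1).

The boundary map ∂_2: C_2 → C_1 acts by ∂[p,q,r] = [q,r] − [p,r] + [p,q]. For instance
  ∂cef = ef − cf + ce,
  ∂abe = be − ae + ab.
As a 24×16 matrix over Z this has rank 15, with invariant factors (1,1,1,1,1,1,1,1,1,1,1,1,1,1,1).

Reading off H_k = ker ∂_k / im ∂_{k+1}:

  H_0: rank C_0 − rank ∂_1 = 8 − 7 = 1, and the invariant factors of ∂_1 are all 1, so H_0 = Z.
  H_1: rank ker ∂_1 − rank ∂_2 = (24 − 7) − 15 = 2, and the invariant factors of ∂_2 are all 1, so H_1 = Z^2.
  H_2: rank ker ∂_2 − rank ∂_3 = (16 − 15) − 0 = 1, and there is no ∂_3, so H_2 = Z.

As a check, the Euler characteristic is 8 − 24 + 16 = 0, which agrees with 1 − 2 + 1 = 0.

H_0 ≅ Z,  H_1 ≅ Z^2,  H_2 ≅ Z.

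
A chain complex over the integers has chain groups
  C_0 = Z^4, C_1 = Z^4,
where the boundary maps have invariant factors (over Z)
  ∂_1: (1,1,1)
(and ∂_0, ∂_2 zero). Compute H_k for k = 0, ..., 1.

H_0 ≅ Z,  H_1 ≅ Z.

H_0: b_0 = 4 − 0 − 3 = 1; torsion from ∂_1 factors > 1: none. So H_0 ≅ Z.
H_1: b_1 = 4 − 3 − 0 = 1; torsion from ∂_2 factors > 1: none. So H_1 ≅ Z.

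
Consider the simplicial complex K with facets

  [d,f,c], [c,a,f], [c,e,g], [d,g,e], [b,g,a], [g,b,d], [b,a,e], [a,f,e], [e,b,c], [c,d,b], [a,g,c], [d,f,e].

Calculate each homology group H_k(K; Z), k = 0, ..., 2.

K has 7 vertices, 18 edges, 12 triangles.
rank ∂_0 = 0, rank ∂_1 = 6 ⇒ b_0 = 7 − 0 − 6 = 1; all invariant factors of ∂_1 are 1 so no torsion. So H_0 ≅ Z.
rank ∂_1 = 6, rank ∂_2 = 12 ⇒ b_1 = 18 − 6 − 12 = 0; ∂_2 has invariant factor(s) [2] giving torsion. So H_1 ≅ Z/2.
rank ∂_2 = 12, rank ∂_3 = 0 ⇒ b_2 = 12 − 12 − 0 = 0. So H_2 ≅ 0.

H_0 = Z,  H_1 = Z/2,  H_2 = 0.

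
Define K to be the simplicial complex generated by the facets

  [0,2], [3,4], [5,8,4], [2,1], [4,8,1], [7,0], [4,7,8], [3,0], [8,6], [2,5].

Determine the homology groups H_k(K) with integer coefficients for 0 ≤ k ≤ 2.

H_0 ≅ Z,  H_1 ≅ Z^3,  H_2 = 0.

Order the vertices as 0 < 1 < 2 < 3 < 4 < 5 < 6 < 7 < 8. Listing each simplex with vertices in this order, K has dimension 2 with simplices:

  0-simplices (9): [0], [1], [2], [3], [4], [5], [6], [7], [8]
  1-simplices (14): [0,2], [0,3], [0,7], [1,2], [1,4], [1,8], [2,5], [3,4], [4,5], [4,7], [4,8], [5,8], [6,8], [7,8]
  2-simplices (3): [1,4,8], [4,5,8], [4,7,8]

giving chain groups C_0 ≅ Z^9, C_1 ≅ Z^14, C_2 ≅ Z^3.

∂_1: C_1 → C_0 is given by ∂[p,q] = [q] − [p]. For instance
  ∂[4,5] = [5] − [4].
This gives a 9×14 integer matrix of rank 8; reducing to Smith normal form yields diagonal entries (1,1,1,1,1,1,1,1).

Boundary ∂_2: C_2 → C_1 maps a triangle to the signed sum of its edges. For instance
  ∂[4,5,8] = [5,8] − [4,8] + [4,5],
  ∂[1,4,8] = [4,8] − [1,8] + [1,4].
The 14×3 boundary matrix has rank 3 and Smith normal form diag(1,1,1).

From H_k ≅ ker(∂_k) / im(∂_{k+1}) we obtain:

  H_0: rank C_0 − rank ∂_1 = 9 − 8 = 1, and the invariant factors of ∂_1 are all 1, so H_0 ≅ Z.
  H_1: rank ker ∂_1 − rank ∂_2 = (14 − 8) − 3 = 3, and the invariant factors of ∂_2 are all 1, so H_1 ≅ Z^3.
  H_2: rank ker ∂_2 − rank ∂_3 = (3 − 3) − 0 = 0, and there is no ∂_3, so H_2 ≅ 0.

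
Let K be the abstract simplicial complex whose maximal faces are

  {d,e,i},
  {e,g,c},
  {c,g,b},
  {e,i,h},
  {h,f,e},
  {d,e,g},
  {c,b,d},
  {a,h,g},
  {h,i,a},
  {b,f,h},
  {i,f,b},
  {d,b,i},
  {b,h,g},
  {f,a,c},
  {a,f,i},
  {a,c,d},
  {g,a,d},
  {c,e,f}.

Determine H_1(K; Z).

H_1 = Z ⊕ Z/2.

Take the total order a < b < c < d < e < f < g < h < i on the vertex set. Then K (dimension 2) consists of the simplices:

  0-simplices (9): a, b, c, d, e, f, g, h, i
  1-simplices (27): ac, ad, af, ag, ah, ai, bc, bd, bf, bg, bh, bi, cd, ce, cf, cg, de, dg, di, ef, eg, eh, ei, fh, fi, gh, hi
  2-simplices (18): acd, acf, adg, afi, agh, ahi, bcd, bcg, bdi, bfh, bfi, bgh, cef, ceg, deg, dei, efh, ehi

giving chain groups C_0 ≅ Z^9, C_1 ≅ Z^27, C_2 ≅ Z^18.

∂_1: C_1 → C_0 is given by ∂[p,q] = [q] − [p].
The resulting 9×27 matrix has rank 8, and its Smith normal form has invariant factors (1,1,1,1,1,1,1,1).

∂_2: C_2 → C_1 maps a triangle to the signed sum of its edges. For instance
  ∂ehi = hi − ei + eh,
  ∂bfh = fh − bh + bf.
The resulting 27×18 matrix has rank 18, and its Smith normal form has invariant factors (1,1,1,1,1,1,1,1,1,1,1,1,1,1,1,1,1,2).

Now H_k = ker ∂_k / im ∂_{k+1}, so:

  H_1: rank ker ∂_1 − rank ∂_2 = (27 − 8) − 18 = 1, and ∂_2 has invariant factor 2 > 1, so H_1 = Z ⊕ Z/2.

(K is a triangulation of the Klein bottle.)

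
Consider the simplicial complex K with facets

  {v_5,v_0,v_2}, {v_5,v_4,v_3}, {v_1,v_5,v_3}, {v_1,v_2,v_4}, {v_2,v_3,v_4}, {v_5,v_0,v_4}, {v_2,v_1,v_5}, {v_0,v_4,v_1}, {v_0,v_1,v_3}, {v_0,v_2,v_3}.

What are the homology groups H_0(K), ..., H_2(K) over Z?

We work with the vertex ordering v_0 < v_1 < v_2 < v_3 < v_4 < v_5. The simplices of K, each written with vertices in increasing order, are:

  0-simplices (6): [v_0], [v_1], [v_2], [v_3], [v_4], [v_5]
  1-simplices (15): (15 of them)
  2-simplices (10): [v_0,v_1,v_3], [v_0,v_1,v_4], [v_0,v_2,v_3], [v_0,v_2,v_5], [v_0,v_4,v_5], [v_1,v_2,v_4], [v_1,v_2,v_5], [v_1,v_3,v_5], [v_2,v_3,v_4], [v_3,v_4,v_5]

so the chain groups are C_0 ≅ Z^6, C_1 ≅ Z^15, C_2 ≅ Z^10.

Boundary ∂_1: C_1 → C_0 is given by ∂[p,q] = [q] − [p]. For instance
  ∂[v_1,v_2] = [v_2] − [v_1].
This gives a 6×15 integer matrix of rank 5; reducing to Smith normal form yields diagonal entries (1,1,1,1,1).

Boundary ∂_2: C_2 → C_1 maps a triangle to the signed sum of its edges. For instance
  ∂[v_0,v_1,v_4] = [v_1,v_4] − [v_0,v_4] + [v_0,v_1],
  ∂[v_0,v_2,v_3] = [v_2,v_3] − [v_0,v_3] + [v_0,v_2].
The resulting 15×10 matrix has rank 10, and its Smith normal form has invariant factors (1,1,1,1,1,1,1,1,1,2).

Reading off H_k = ker ∂_k / im ∂_{k+1}:

  H_0: rank C_0 − rank ∂_1 = 6 − 5 = 1, and the invariant factors of ∂_1 are all 1, so H_0 = Z.
  H_1: rank ker ∂_1 − rank ∂_2 = (15 − 5) − 10 = 0, and ∂_2 has invariant factor 2 > 1, so H_1 = Z/2.
  H_2: rank ker ∂_2 − rank ∂_3 = (10 − 10) − 0 = 0, and there is no ∂_3, so H_2 = 0.

H_0 = Z,  H_1 = Z/2,  H_2 = 0.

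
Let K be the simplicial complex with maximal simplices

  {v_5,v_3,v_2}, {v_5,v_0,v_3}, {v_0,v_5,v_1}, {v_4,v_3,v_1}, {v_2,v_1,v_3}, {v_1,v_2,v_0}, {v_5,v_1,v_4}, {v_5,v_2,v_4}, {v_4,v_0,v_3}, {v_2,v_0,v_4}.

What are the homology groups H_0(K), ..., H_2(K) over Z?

H_0 ≅ Z,  H_1 ≅ Z/2Z,  H_2 = 0.

Fix the vertex order v_0 < v_1 < v_2 < v_3 < v_4 < v_5 and write every simplex with vertices in increasing order. Then dim K = 2 and the simplices of K are:

  0-simplices (6): [v_0], [v_1], [v_2], [v_3], [v_4], [v_5]
  1-simplices (15): (15 of them)
  2-simplices (10): [v_0,v_1,v_2], [v_0,v_1,v_5], [v_0,v_2,v_4], [v_0,v_3,v_4], [v_0,v_3,v_5], [v_1,v_2,v_3], [v_1,v_3,v_4], [v_1,v_4,v_5], [v_2,v_3,v_5], [v_2,v_4,v_5]

giving chain groups C_0 ≅ Z^6, C_1 ≅ Z^15, C_2 ≅ Z^10.

∂_1: C_1 → C_0 sends each edge [p,q] (with p < q) to q − p. For instance
  ∂[v_4,v_5] = [v_5] − [v_4].
The 6×15 boundary matrix has rank 5 and Smith normal form diag(1,1,1,1,1).

The boundary map ∂_2: C_2 → C_1 maps a triangle to the signed sum of its edges. For instance
  ∂[v_2,v_4,v_5] = [v_4,v_5] − [v_2,v_5] + [v_2,v_4],
  ∂[v_1,v_2,v_3] = [v_2,v_3] − [v_1,v_3] + [v_1,v_2].
As a 15×10 matrix over Z this has rank 10, with invariant factors (1,1,1,1,1,1,1,1,1,2).

Now H_k = ker ∂_k / im ∂_{k+1}, so:

  H_0: rank C_0 − rank ∂_1 = 6 − 5 = 1, and the invariant factors of ∂_1 are all 1, so H_0 ≅ Z.
  H_1: rank ker ∂_1 − rank ∂_2 = (15 − 5) − 10 = 0, and ∂_2 has invariant factor 2 > 1, so H_1 ≅ Z/2Z.
  H_2: rank ker ∂_2 − rank ∂_3 = (10 − 10) − 0 = 0, and there is no ∂_3, so H_2 ≅ 0.

As a check, the Euler characteristic is 6 − 15 + 10 = 1, which agrees with 1 − 0 + 0 = 1.
(K is a triangulation of the real projective plane RP^2.)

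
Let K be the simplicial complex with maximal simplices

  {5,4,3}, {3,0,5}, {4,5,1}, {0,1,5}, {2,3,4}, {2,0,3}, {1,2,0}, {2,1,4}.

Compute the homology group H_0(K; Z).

Fix the vertex order 0 < 1 < 2 < 3 < 4 < 5 and write every simplex with vertices in increasing order. Then dim K = 2 and the simplices of K are:

  0-simplices (6): [0], [1], [2], [3], [4], [5]
  1-simplices (12): [0,1], [0,2], [0,3], [0,5], [1,2], [1,4], [1,5], [2,3], [2,4], [3,4], [3,5], [4,5]
  2-simplices (8): [0,1,2], [0,1,5], [0,2,3], [0,3,5], [1,2,4], [1,4,5], [2,3,4], [3,4,5]

Hence C_0 ≅ Z^6, C_1 ≅ Z^12, C_2 ≅ Z^8.

∂_1: C_1 → C_0 sends each edge [p,q] (with p < q) to q − p. For instance
  ∂[3,4] = [4] − [3].
As a 6×12 matrix over Z this has rank 5, with invariant factors (1,1,1,1,1).

∂_2: C_2 → C_1 acts by ∂[p,q,r] = [q,r] − [p,r] + [p,q]. For instance
  ∂[3,4,5] = [4,5] − [3,5] + [3,4],
  ∂[0,3,5] = [3,5] − [0,5] + [0,3].
This gives a 12×8 integer matrix of rank 7; reducing to Smith normal form yields diagonal entries (1,1,1,1,1,1,1).

From H_k ≅ ker(∂_k) / im(∂_{k+1}) we obtain:

  H_0: rank C_0 − rank ∂_1 = 6 − 5 = 1, and the invariant factors of ∂_1 are all 1, so H_0 = Z.

H_0 ≅ Z.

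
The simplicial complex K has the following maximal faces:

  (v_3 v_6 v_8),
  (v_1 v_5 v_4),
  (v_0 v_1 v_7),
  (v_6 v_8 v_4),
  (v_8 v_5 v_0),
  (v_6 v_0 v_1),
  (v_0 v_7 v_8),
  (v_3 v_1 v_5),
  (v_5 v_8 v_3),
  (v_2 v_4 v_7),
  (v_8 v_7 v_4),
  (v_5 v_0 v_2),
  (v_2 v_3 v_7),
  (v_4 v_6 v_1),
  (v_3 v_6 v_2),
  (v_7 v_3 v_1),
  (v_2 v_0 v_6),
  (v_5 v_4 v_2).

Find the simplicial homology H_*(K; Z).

H_0 = Z,  H_1 = Z^2,  H_2 = Z.

Fix the vertex order v_0 < v_1 < v_2 < v_3 < v_4 < v_5 < v_6 < v_7 < v_8 and write every simplex with vertices in increasing order. Then dim K = 2 and the simplices of K are:

  0-simplices (9): [v_0], [v_1], [v_2], [v_3], [v_4], [v_5], [v_6], [v_7], [v_8]
  1-simplices (27): (27 of them)
  2-simplices (18): (18 of them)

so the chain groups are C_0 ≅ Z^9, C_1 ≅ Z^27, C_2 ≅ Z^18.

∂_1: C_1 → C_0 maps an edge to its endpoints' difference, ∂[p,q] = q − p.
The 9×27 boundary matrix has rank 8 and Smith normal form diag(1,1,1,1,1,1,1,1).

∂_2: C_2 → C_1 sends each 2-simplex [p,q,r] to [q,r] − [p,r] + [p,q]. For instance
  ∂[v_1,v_4,v_5] = [v_4,v_5] − [v_1,v_5] + [v_1,v_4],
  ∂[v_1,v_3,v_7] = [v_3,v_7] − [v_1,v_7] + [v_1,v_3].
As a 27×18 matrix over Z this has rank 17, with invariant factors (1,1,1,1,1,1,1,1,1,1,1,1,1,1,1,1,1).

Reading off H_k = ker ∂_k / im ∂_{k+1}:

  H_0: rank C_0 − rank ∂_1 = 9 − 8 = 1, and the invariant factors of ∂_1 are all 1, so H_0 = Z.
  H_1: rank ker ∂_1 − rank ∂_2 = (27 − 8) − 17 = 2, and the invariant factors of ∂_2 are all 1, so H_1 = Z^2.
  H_2: rank ker ∂_2 − rank ∂_3 = (18 − 17) − 0 = 1, and there is no ∂_3, so H_2 = Z.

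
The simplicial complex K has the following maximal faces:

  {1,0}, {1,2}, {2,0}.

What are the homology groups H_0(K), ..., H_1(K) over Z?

K has 3 vertices, 3 edges.
rank ∂_0 = 0, rank ∂_1 = 2 ⇒ b_0 = 3 − 0 − 2 = 1; all invariant factors of ∂_1 are 1 so no torsion. So H_0 ≅ Z.
rank ∂_1 = 2, rank ∂_2 = 0 ⇒ b_1 = 3 − 2 − 0 = 1. So H_1 ≅ Z.

H_0 = Z,  H_1 = Z.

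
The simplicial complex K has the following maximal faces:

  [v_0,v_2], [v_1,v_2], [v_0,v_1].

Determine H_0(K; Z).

We work with the vertex ordering v_0 < v_1 < v_2. The simplices of K, each written with vertices in increasing order, are:

  0-simplices (3): [v_0], [v_1], [v_2]
  1-simplices (3): [v_0,v_1], [v_0,v_2], [v_1,v_2]

so the chain groups are C_0 ≅ Z^3, C_1 ≅ Z^3.

Boundary ∂_1: C_1 → C_0 sends each edge [p,q] (with p < q) to q − p. For instance
  ∂[v_0,v_1] = [v_1] − [v_0].
The resulting 3×3 matrix has rank 2, and its Smith normal form has invariant factors (1,1).

Computing H_k = (kernel of ∂_k) / (image of ∂_{k+1}):

  H_0: rank C_0 − rank ∂_1 = 3 − 2 = 1, and the invariant factors of ∂_1 are all 1, so H_0 ≅ Z.

(K is a triangulation of the circle S^1.)

H_0 ≅ Z.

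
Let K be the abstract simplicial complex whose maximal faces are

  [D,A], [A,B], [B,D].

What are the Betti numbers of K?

Order the vertices as A < B < D. Listing each simplex with vertices in this order, K has dimension 1 with simplices:

  0-simplices (3): A, B, D
  1-simplices (3): AB, AD, BD

Hence C_0 ≅ Z^3, C_1 ≅ Z^3.

The boundary map ∂_1: C_1 → C_0 sends each edge [p,q] (with p < q) to q − p. For instance
  ∂AB = B − A.
As a 3×3 matrix over Z this has rank 2, with invariant factors (1,1).

Now H_k = ker ∂_k / im ∂_{k+1}, so:

  H_0: rank C_0 − rank ∂_1 = 3 − 2 = 1, and the invariant factors of ∂_1 are all 1, so H_0 = Z.
  H_1: rank ker ∂_1 − rank ∂_2 = (3 − 2) − 0 = 1, and there is no ∂_2, so H_1 = Z.

As a check, the Euler characteristic is 3 − 3 = 0, which agrees with 1 − 1 = 0.

Hence the Betti numbers are b_0 = 1, b_1 = 1.

b_0 = 1, b_1 = 1.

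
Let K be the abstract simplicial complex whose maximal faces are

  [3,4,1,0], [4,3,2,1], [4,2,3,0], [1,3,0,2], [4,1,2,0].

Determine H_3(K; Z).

We work with the vertex ordering 0 < 1 < 2 < 3 < 4. The simplices of K, each written with vertices in increasing order, are:

  0-simplices (5): [0], [1], [2], [3], [4]
  1-simplices (10): [0,1], [0,2], [0,3], [0,4], [1,2], [1,3], [1,4], [2,3], [2,4], [3,4]
  2-simplices (10): [0,1,2], [0,1,3], [0,1,4], [0,2,3], [0,2,4], [0,3,4], [1,2,3], [1,2,4], [1,3,4], [2,3,4]
  3-simplices (5): [0,1,2,3], [0,1,2,4], [0,1,3,4], [0,2,3,4], [1,2,3,4]

giving chain groups C_0 ≅ Z^5, C_1 ≅ Z^10, C_2 ≅ Z^10, C_3 ≅ Z^5.

Boundary ∂_1: C_1 → C_0 is given by ∂[p,q] = [q] − [p].
The 5×10 boundary matrix has rank 4 and Smith normal form diag(1,1,1,1).

Boundary ∂_2: C_2 → C_1 sends each 2-simplex [p,q,r] to [q,r] − [p,r] + [p,q]. For instance
  ∂[1,2,4] = [2,4] − [1,4] + [1,2],
  ∂[0,1,3] = [1,3] − [0,3] + [0,1].
The resulting 10×10 matrix has rank 6, and its Smith normal form has invariant factors (1,1,1,1,1,1).

The boundary map ∂_3: C_3 → C_2 sends each 3-simplex σ to the alternating sum Σ_i (−1)^i (σ with its i-th vertex removed). For instance
  ∂[0,1,2,3] = [1,2,3] − [0,2,3] + [0,1,3] − [0,1,2],
  ∂[1,2,3,4] = [2,3,4] − [1,3,4] + [1,2,4] − [1,2,3].
The 10×5 boundary matrix has rank 4 and Smith normal form diag(1,1,1,1).

Computing H_k = (kernel of ∂_k) / (image of ∂_{k+1}):

  H_3: rank ker ∂_3 − rank ∂_4 = (5 − 4) − 0 = 1, and there is no ∂_4, so H_3 = Z.

(K is a triangulation of the 3-sphere S^3.)

H_3 ≅ Z.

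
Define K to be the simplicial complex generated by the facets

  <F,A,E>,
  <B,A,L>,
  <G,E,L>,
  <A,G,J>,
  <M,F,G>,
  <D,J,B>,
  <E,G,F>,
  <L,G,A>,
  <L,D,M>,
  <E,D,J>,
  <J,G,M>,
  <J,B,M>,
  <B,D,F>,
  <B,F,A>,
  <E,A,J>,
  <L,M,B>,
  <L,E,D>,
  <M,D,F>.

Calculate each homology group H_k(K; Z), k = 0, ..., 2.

K has 9 vertices, 27 edges, 18 triangles.
rank ∂_0 = 0, rank ∂_1 = 8 ⇒ b_0 = 9 − 0 − 8 = 1; all invariant factors of ∂_1 are 1 so no torsion. So H_0 ≅ Z.
rank ∂_1 = 8, rank ∂_2 = 18 ⇒ b_1 = 27 − 8 − 18 = 1; ∂_2 has invariant factor(s) [2] giving torsion. So H_1 ≅ Z ⊕ Z_2.
rank ∂_2 = 18, rank ∂_3 = 0 ⇒ b_2 = 18 − 18 − 0 = 0. So H_2 ≅ 0.

H_0 = Z,  H_1 = Z ⊕ Z_2,  H_2 = 0.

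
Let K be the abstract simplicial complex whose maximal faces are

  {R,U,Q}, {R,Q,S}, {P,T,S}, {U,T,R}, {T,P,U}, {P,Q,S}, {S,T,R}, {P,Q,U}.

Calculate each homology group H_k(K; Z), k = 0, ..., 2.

H_0 ≅ Z,  H_1 = 0,  H_2 ≅ Z.

Take the total order P < Q < R < S < T < U on the vertex set. Then K (dimension 2) consists of the simplices:

  0-simplices (6): P, Q, R, S, T, U
  1-simplices (12): PQ, PS, PT, PU, QR, QS, QU, RS, RT, RU, ST, TU
  2-simplices (8): PQS, PQU, PST, PTU, QRS, QRU, RST, RTU

so the chain groups are C_0 ≅ Z^6, C_1 ≅ Z^12, C_2 ≅ Z^8.

The boundary map ∂_1: C_1 → C_0 is given by ∂[p,q] = [q] − [p]. For instance
  ∂RS = S − R.
As a 6×12 matrix over Z this has rank 5, with invariant factors (1,1,1,1,1).

∂_2: C_2 → C_1 sends each 2-simplex [p,q,r] to [q,r] − [p,r] + [p,q]. For instance
  ∂QRU = RU − QU + QR,
  ∂QRS = RS − QS + QR.
As a 12×8 matrix over Z this has rank 7, with invariant factors (1,1,1,1,1,1,1).

From H_k ≅ ker(∂_k) / im(∂_{k+1}) we obtain:

  H_0: rank C_0 − rank ∂_1 = 6 − 5 = 1, and the invariant factors of ∂_1 are all 1, so H_0 ≅ Z.
  H_1: rank ker ∂_1 − rank ∂_2 = (12 − 5) − 7 = 0, and the invariant factors of ∂_2 are all 1, so H_1 ≅ 0.
  H_2: rank ker ∂_2 − rank ∂_3 = (8 − 7) − 0 = 1, and there is no ∂_3, so H_2 ≅ Z.

As a check, the Euler characteristic is 6 − 12 + 8 = 2, which agrees with 1 − 0 + 1 = 2.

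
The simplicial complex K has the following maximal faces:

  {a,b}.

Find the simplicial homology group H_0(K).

H_0 ≅ Z.

Fix the vertex order a < b and write every simplex with vertices in increasing order. Then dim K = 1 and the simplices of K are:

  0-simplices (2): a, b
  1-simplices (1): ab

Hence C_0 ≅ Z^2, C_1 ≅ Z^1.

∂_1: C_1 → C_0 sends each edge [p,q] (with p < q) to q − p. For instance
  ∂ab = b − a.
This gives a 2×1 integer matrix of rank 1; reducing to Smith normal form yields diagonal entries (1).

Now H_k = ker ∂_k / im ∂_{k+1}, so:

  H_0: rank C_0 − rank ∂_1 = 2 − 1 = 1, and the invariant factors of ∂_1 are all 1, so H_0 = Z.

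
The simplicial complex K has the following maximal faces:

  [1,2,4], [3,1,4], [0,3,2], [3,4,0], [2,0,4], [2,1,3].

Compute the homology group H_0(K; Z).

Fix the vertex order 0 < 1 < 2 < 3 < 4 and write every simplex with vertices in increasing order. Then dim K = 2 and the simplices of K are:

  0-simplices (5): [0], [1], [2], [3], [4]
  1-simplices (9): [0,2], [0,3], [0,4], [1,2], [1,3], [1,4], [2,3], [2,4], [3,4]
  2-simplices (6): [0,2,3], [0,2,4], [0,3,4], [1,2,3], [1,2,4], [1,3,4]

giving chain groups C_0 ≅ Z^5, C_1 ≅ Z^9, C_2 ≅ Z^6.

The boundary map ∂_1: C_1 → C_0 sends each edge [p,q] (with p < q) to q − p.
As a 5×9 matrix over Z this has rank 4, with invariant factors (1,1,1,1).

Boundary ∂_2: C_2 → C_1 acts by ∂[p,q,r] = [q,r] − [p,r] + [p,q]. For instance
  ∂[1,3,4] = [3,4] − [1,4] + [1,3],
  ∂[1,2,3] = [2,3] − [1,3] + [1,2].
The 9×6 boundary matrix has rank 5 and Smith normal form diag(1,1,1,1,1).

Reading off H_k = ker ∂_k / im ∂_{k+1}:

  H_0: rank C_0 − rank ∂_1 = 5 − 4 = 1, and the invariant factors of ∂_1 are all 1, so H_0 = Z.

H_0 ≅ Z.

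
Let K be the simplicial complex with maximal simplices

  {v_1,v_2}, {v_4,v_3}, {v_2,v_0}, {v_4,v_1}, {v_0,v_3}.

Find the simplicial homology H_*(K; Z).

H_0 ≅ Z,  H_1 ≅ Z.

We work with the vertex ordering v_0 < v_1 < v_2 < v_3 < v_4. The simplices of K, each written with vertices in increasing order, are:

  0-simplices (5): [v_0], [v_1], [v_2], [v_3], [v_4]
  1-simplices (5): [v_0,v_2], [v_0,v_3], [v_1,v_2], [v_1,v_4], [v_3,v_4]

Hence C_0 ≅ Z^5, C_1 ≅ Z^5.

∂_1: C_1 → C_0 is given by ∂[p,q] = [q] − [p].
As a 5×5 matrix over Z this has rank 4, with invariant factors (1,1,1,1).

From H_k ≅ ker(∂_k) / im(∂_{k+1}) we obtain:

  H_0: rank C_0 − rank ∂_1 = 5 − 4 = 1, and the invariant factors of ∂_1 are all 1, so H_0 ≅ Z.
  H_1: rank ker ∂_1 − rank ∂_2 = (5 − 4) − 0 = 1, and there is no ∂_2, so H_1 ≅ Z.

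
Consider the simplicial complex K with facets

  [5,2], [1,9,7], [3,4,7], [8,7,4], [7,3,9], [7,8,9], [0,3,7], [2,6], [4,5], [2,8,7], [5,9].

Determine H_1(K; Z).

H_1 ≅ Z^2.

Take the total order 0 < 1 < 2 < 3 < 4 < 5 < 6 < 7 < 8 < 9 on the vertex set. Then K (dimension 2) consists of the simplices:

  0-simplices (10): [0], [1], [2], [3], [4], [5], [6], [7], [8], [9]
  1-simplices (18): [0,3], [0,7], [1,7], [1,9], [2,5], [2,6], [2,7], [2,8], [3,4], [3,7], [3,9], [4,5], [4,7], [4,8], [5,9], [7,8], [7,9], [8,9]
  2-simplices (7): [0,3,7], [1,7,9], [2,7,8], [3,4,7], [3,7,9], [4,7,8], [7,8,9]

so the chain groups are C_0 ≅ Z^10, C_1 ≅ Z^18, C_2 ≅ Z^7.

The boundary map ∂_1: C_1 → C_0 sends each edge [p,q] (with p < q) to q − p.
The 10×18 boundary matrix has rank 9 and Smith normal form diag(1,1,1,1,1,1,1,1,1).

The boundary map ∂_2: C_2 → C_1 sends each 2-simplex [p,q,r] to [q,r] − [p,r] + [p,q]. For instance
  ∂[4,7,8] = [7,8] − [4,8] + [4,7],
  ∂[1,7,9] = [7,9] − [1,9] + [1,7].
The resulting 18×7 matrix has rank 7, and its Smith normal form has invariant factors (1,1,1,1,1,1,1).

From H_k ≅ ker(∂_k) / im(∂_{k+1}) we obtain:

  H_1: rank ker ∂_1 − rank ∂_2 = (18 − 9) − 7 = 2, and the invariant factors of ∂_2 are all 1, so H_1 ≅ Z^2.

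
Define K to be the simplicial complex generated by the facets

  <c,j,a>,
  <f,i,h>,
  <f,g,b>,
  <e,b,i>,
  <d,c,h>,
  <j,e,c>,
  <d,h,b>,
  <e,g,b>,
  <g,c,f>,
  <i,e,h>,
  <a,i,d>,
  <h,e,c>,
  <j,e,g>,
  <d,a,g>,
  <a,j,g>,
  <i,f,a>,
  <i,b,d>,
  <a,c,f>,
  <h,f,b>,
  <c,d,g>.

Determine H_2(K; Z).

K has 10 vertices, 30 edges, 20 triangles.
rank ∂_2 = 20, rank ∂_3 = 0 ⇒ b_2 = 20 − 20 − 0 = 0. So H_2 = 0.

H_2 = 0.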